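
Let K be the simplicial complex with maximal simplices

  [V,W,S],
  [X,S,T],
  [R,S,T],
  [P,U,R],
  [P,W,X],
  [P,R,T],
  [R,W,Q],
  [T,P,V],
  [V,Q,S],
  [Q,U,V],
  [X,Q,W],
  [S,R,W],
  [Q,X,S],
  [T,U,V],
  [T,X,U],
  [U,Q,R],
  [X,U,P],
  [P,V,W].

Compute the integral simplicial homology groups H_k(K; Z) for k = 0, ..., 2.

H_0 ≅ Z,  H_1 ≅ Z ⊕ Z/2Z,  H_2 = 0.

Take the total order P < Q < R < S < T < U < V < W < X on the vertex set. Then K (dimension 2) consists of the simplices:

  0-simplices (9): P, Q, R, S, T, U, V, W, X
  1-simplices (27): PR, PT, PU, PV, PW, PX, QR, QS, QU, QV, QW, QX, RS, RT, RU, RW, ST, SV, SW, SX, TU, TV, TX, UV, UX, VW, WX
  2-simplices (18): PRT, PRU, PTV, PUX, PVW, PWX, QRU, QRW, QSV, QSX, QUV, QWX, RST, RSW, STX, SVW, TUV, TUX

Hence C_0 ≅ Z^9, C_1 ≅ Z^27, C_2 ≅ Z^18.

The boundary map ∂_1: C_1 → C_0 is given by ∂[p,q] = [q] − [p].
As a 9×27 matrix over Z this has rank 8, with invariant factors (1,1,1,1,1,1,1,1).

The boundary map ∂_2: C_2 → C_1 maps a triangle to the signed sum of its edges. For instance
  ∂QSX = SX − QX + QS,
  ∂QRU = RU − QU + QR.
The resulting 27×18 matrix has rank 18, and its Smith normal form has invariant factors (1,1,1,1,1,1,1,1,1,1,1,1,1,1,1,1,1,2).

Computing H_k = (kernel of ∂_k) / (image of ∂_{k+1}):

  H_0: rank C_0 − rank ∂_1 = 9 − 8 = 1, and the invariant factors of ∂_1 are all 1, so H_0 = Z.
  H_1: rank ker ∂_1 − rank ∂_2 = (27 − 8) − 18 = 1, and ∂_2 has invariant factor 2 > 1, so H_1 = Z ⊕ Z/2Z.
  H_2: rank ker ∂_2 − rank ∂_3 = (18 − 18) − 0 = 0, and there is no ∂_3, so H_2 = 0.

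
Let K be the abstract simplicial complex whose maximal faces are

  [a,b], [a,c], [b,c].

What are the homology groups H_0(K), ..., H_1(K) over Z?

We work with the vertex ordering a < b < c. The simplices of K, each written with vertices in increasing order, are:

  0-simplices (3): a, b, c
  1-simplices (3): ab, ac, bc

so the chain groups are C_0 ≅ Z^3, C_1 ≅ Z^3.

Boundary ∂_1: C_1 → C_0 sends each edge [p,q] (with p < q) to q − p. For instance
  ∂ab = b − a.
As a 3×3 matrix over Z this has rank 2, with invariant factors (1,1).

Reading off H_k = ker ∂_k / im ∂_{k+1}:

  H_0: rank C_0 − rank ∂_1 = 3 − 2 = 1, and the invariant factors of ∂_1 are all 1, so H_0 ≅ Z.
  H_1: rank ker ∂_1 − rank ∂_2 = (3 − 2) − 0 = 1, and there is no ∂_2, so H_1 ≅ Z.

As a check, the Euler characteristic is 3 − 3 = 0, which agrees with 1 − 1 = 0.

H_0 = Z,  H_1 = Z.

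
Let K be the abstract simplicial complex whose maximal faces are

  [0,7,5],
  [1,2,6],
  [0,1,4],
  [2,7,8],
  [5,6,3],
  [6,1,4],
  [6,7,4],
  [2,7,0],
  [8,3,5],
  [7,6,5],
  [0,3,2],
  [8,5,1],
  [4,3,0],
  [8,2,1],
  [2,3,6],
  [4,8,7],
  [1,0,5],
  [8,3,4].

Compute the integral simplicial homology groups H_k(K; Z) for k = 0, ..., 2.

We work with the vertex ordering 0 < 1 < 2 < 3 < 4 < 5 < 6 < 7 < 8. The simplices of K, each written with vertices in increasing order, are:

  0-simplices (9): [0], [1], [2], [3], [4], [5], [6], [7], [8]
  1-simplices (27): (27 of them)
  2-simplices (18): [0,1,4], [0,1,5], [0,2,3], [0,2,7], [0,3,4], [0,5,7], [1,2,6], [1,2,8], [1,4,6], [1,5,8], [2,3,6], [2,7,8], [3,4,8], [3,5,6], [3,5,8], [4,6,7], [4,7,8], [5,6,7]

Hence C_0 ≅ Z^9, C_1 ≅ Z^27, C_2 ≅ Z^18.

The boundary map ∂_1: C_1 → C_0 maps an edge to its endpoints' difference, ∂[p,q] = q − p. For instance
  ∂[0,2] = [2] − [0].
As a 9×27 matrix over Z this has rank 8, with invariant factors (1,1,1,1,1,1,1,1).

Boundary ∂_2: C_2 → C_1 sends each 2-simplex [p,q,r] to [q,r] − [p,r] + [p,q]. For instance
  ∂[2,7,8] = [7,8] − [2,8] + [2,7],
  ∂[5,6,7] = [6,7] − [5,7] + [5,6].
This gives a 27×18 integer matrix of rank 17; reducing to Smith normal form yields diagonal entries (1,1,1,1,1,1,1,1,1,1,1,1,1,1,1,1,1).

From H_k ≅ ker(∂_k) / im(∂_{k+1}) we obtain:

  H_0: rank C_0 − rank ∂_1 = 9 − 8 = 1, and the invariant factors of ∂_1 are all 1, so H_0 = Z.
  H_1: rank ker ∂_1 − rank ∂_2 = (27 − 8) − 17 = 2, and the invariant factors of ∂_2 are all 1, so H_1 = Z^2.
  H_2: rank ker ∂_2 − rank ∂_3 = (18 − 17) − 0 = 1, and there is no ∂_3, so H_2 = Z.

H_0 ≅ Z,  H_1 ≅ Z^2,  H_2 ≅ Z.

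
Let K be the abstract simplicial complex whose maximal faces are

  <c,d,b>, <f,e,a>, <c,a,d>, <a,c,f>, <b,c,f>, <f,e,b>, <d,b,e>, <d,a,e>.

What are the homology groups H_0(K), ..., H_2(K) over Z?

Take the total order a < b < c < d < e < f on the vertex set. Then K (dimension 2) consists of the simplices:

  0-simplices (6): a, b, c, d, e, f
  1-simplices (12): ac, ad, ae, af, bc, bd, be, bf, cd, cf, de, ef
  2-simplices (8): acd, acf, ade, aef, bcd, bcf, bde, bef

so the chain groups are C_0 ≅ Z^6, C_1 ≅ Z^12, C_2 ≅ Z^8.

The boundary map ∂_1: C_1 → C_0 sends each edge [p,q] (with p < q) to q − p.
This gives a 6×12 integer matrix of rank 5; reducing to Smith normal form yields diagonal entries (1,1,1,1,1).

Boundary ∂_2: C_2 → C_1 sends each 2-simplex [p,q,r] to [q,r] − [p,r] + [p,q]. For instance
  ∂aef = ef − af + ae,
  ∂bcf = cf − bf + bc.
The resulting 12×8 matrix has rank 7, and its Smith normal form has invariant factors (1,1,1,1,1,1,1).

Reading off H_k = ker ∂_k / im ∂_{k+1}:

  H_0: rank C_0 − rank ∂_1 = 6 − 5 = 1, and the invariant factors of ∂_1 are all 1, so H_0 ≅ Z.
  H_1: rank ker ∂_1 − rank ∂_2 = (12 − 5) − 7 = 0, and the invariant factors of ∂_2 are all 1, so H_1 ≅ 0.
  H_2: rank ker ∂_2 − rank ∂_3 = (8 − 7) − 0 = 1, and there is no ∂_3, so H_2 ≅ Z.

(K is a triangulation of the 2-sphere S^2.)

H_0 = Z,  H_1 = 0,  H_2 = Z.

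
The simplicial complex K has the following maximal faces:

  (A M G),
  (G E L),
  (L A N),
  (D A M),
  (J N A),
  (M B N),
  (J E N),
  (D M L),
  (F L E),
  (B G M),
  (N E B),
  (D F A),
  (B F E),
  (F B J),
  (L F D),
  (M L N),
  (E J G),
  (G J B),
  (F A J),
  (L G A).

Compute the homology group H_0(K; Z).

Order the vertices as A < B < D < E < F < G < J < L < M < N. Listing each simplex with vertices in this order, K has dimension 2 with simplices:

  0-simplices (10): A, B, D, E, F, G, J, L, M, N
  1-simplices (30): AD, AF, AG, AJ, AL, AM, AN, BE, BF, BG, BJ, BM, BN, DF, DL, DM, EF, EG, EJ, EL, EN, FJ, FL, GJ, GL, GM, JN, LM, LN, MN
  2-simplices (20): ADF, ADM, AFJ, AGL, AGM, AJN, ALN, BEF, BEN, BFJ, BGJ, BGM, BMN, DFL, DLM, EFL, EGJ, EGL, EJN, LMN

so the chain groups are C_0 ≅ Z^10, C_1 ≅ Z^30, C_2 ≅ Z^20.

∂_1: C_1 → C_0 is given by ∂[p,q] = [q] − [p].
As a 10×30 matrix over Z this has rank 9, with invariant factors (1,1,1,1,1,1,1,1,1).

∂_2: C_2 → C_1 maps a triangle to the signed sum of its edges. For instance
  ∂BFJ = FJ − BJ + BF,
  ∂AGL = GL − AL + AG.
This gives a 30×20 integer matrix of rank 20; reducing to Smith normal form yields diagonal entries (1,1,1,1,1,1,1,1,1,1,1,1,1,1,1,1,1,1,1,2).

From H_k ≅ ker(∂_k) / im(∂_{k+1}) we obtain:

  H_0: rank C_0 − rank ∂_1 = 10 − 9 = 1, and the invariant factors of ∂_1 are all 1, so H_0 ≅ Z.

H_0 = Z.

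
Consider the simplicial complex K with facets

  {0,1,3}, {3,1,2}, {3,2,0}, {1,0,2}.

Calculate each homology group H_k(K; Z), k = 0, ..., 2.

We work with the vertex ordering 0 < 1 < 2 < 3. The simplices of K, each written with vertices in increasing order, are:

  0-simplices (4): [0], [1], [2], [3]
  1-simplices (6): [0,1], [0,2], [0,3], [1,2], [1,3], [2,3]
  2-simplices (4): [0,1,2], [0,1,3], [0,2,3], [1,2,3]

giving chain groups C_0 ≅ Z^4, C_1 ≅ Z^6, C_2 ≅ Z^4.

Boundary ∂_1: C_1 → C_0 sends each edge [p,q] (with p < q) to q − p. For instance
  ∂[0,2] = [2] − [0].
The resulting 4×6 matrix has rank 3, and its Smith normal form has invariant factors (1,1,1).

The boundary map ∂_2: C_2 → C_1 sends each 2-simplex [p,q,r] to [q,r] − [p,r] + [p,q]. For instance
  ∂[1,2,3] = [2,3] − [1,3] + [1,2],
  ∂[0,2,3] = [2,3] − [0,3] + [0,2].
The resulting 6×4 matrix has rank 3, and its Smith normal form has invariant factors (1,1,1).

Computing H_k = (kernel of ∂_k) / (image of ∂_{k+1}):

  H_0: rank C_0 − rank ∂_1 = 4 − 3 = 1, and the invariant factors of ∂_1 are all 1, so H_0 = Z.
  H_1: rank ker ∂_1 − rank ∂_2 = (6 − 3) − 3 = 0, and the invariant factors of ∂_2 are all 1, so H_1 = 0.
  H_2: rank ker ∂_2 − rank ∂_3 = (4 − 3) − 0 = 1, and there is no ∂_3, so H_2 = Z.

As a check, the Euler characteristic is 4 − 6 + 4 = 2, which agrees with 1 − 0 + 1 = 2.

H_0 ≅ Z,  H_1 = 0,  H_2 ≅ Z.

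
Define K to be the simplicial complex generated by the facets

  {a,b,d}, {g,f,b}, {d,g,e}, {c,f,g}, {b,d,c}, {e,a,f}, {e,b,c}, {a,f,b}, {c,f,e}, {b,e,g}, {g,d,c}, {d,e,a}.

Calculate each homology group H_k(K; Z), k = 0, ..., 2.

We work with the vertex ordering a < b < c < d < e < f < g. The simplices of K, each written with vertices in increasing order, are:

  0-simplices (7): a, b, c, d, e, f, g
  1-simplices (18): ab, ad, ae, af, bc, bd, be, bf, bg, cd, ce, cf, cg, de, dg, ef, eg, fg
  2-simplices (12): abd, abf, ade, aef, bcd, bce, beg, bfg, cdg, cef, cfg, deg

giving chain groups C_0 ≅ Z^7, C_1 ≅ Z^18, C_2 ≅ Z^12.

∂_1: C_1 → C_0 maps an edge to its endpoints' difference, ∂[p,q] = q − p.
As a 7×18 matrix over Z this has rank 6, with invariant factors (1,1,1,1,1,1).

The boundary map ∂_2: C_2 → C_1 acts by ∂[p,q,r] = [q,r] − [p,r] + [p,q]. For instance
  ∂bfg = fg − bg + bf,
  ∂cfg = fg − cg + cf.
This gives a 18×12 integer matrix of rank 12; reducing to Smith normal form yields diagonal entries (1,1,1,1,1,1,1,1,1,1,1,2).

Reading off H_k = ker ∂_k / im ∂_{k+1}:

  H_0: rank C_0 − rank ∂_1 = 7 − 6 = 1, and the invariant factors of ∂_1 are all 1, so H_0 = Z.
  H_1: rank ker ∂_1 − rank ∂_2 = (18 − 6) − 12 = 0, and ∂_2 has invariant factor 2 > 1, so H_1 = Z/2.
  H_2: rank ker ∂_2 − rank ∂_3 = (12 − 12) − 0 = 0, and there is no ∂_3, so H_2 = 0.

(K is a triangulation of the real projective plane RP^2.)

H_0 ≅ Z,  H_1 ≅ Z/2,  H_2 = 0.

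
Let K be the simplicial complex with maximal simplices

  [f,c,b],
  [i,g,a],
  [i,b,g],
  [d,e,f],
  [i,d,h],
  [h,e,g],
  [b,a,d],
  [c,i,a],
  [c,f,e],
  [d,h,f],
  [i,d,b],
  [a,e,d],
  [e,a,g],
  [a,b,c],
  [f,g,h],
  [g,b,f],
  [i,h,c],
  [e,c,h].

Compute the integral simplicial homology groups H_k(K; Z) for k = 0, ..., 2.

Take the total order a < b < c < d < e < f < g < h < i on the vertex set. Then K (dimension 2) consists of the simplices:

  0-simplices (9): a, b, c, d, e, f, g, h, i
  1-simplices (27): ab, ac, ad, ae, ag, ai, bc, bd, bf, bg, bi, ce, cf, ch, ci, de, df, dh, di, ef, eg, eh, fg, fh, gh, gi, hi
  2-simplices (18): abc, abd, aci, ade, aeg, agi, bcf, bdi, bfg, bgi, cef, ceh, chi, def, dfh, dhi, egh, fgh

Hence C_0 ≅ Z^9, C_1 ≅ Z^27, C_2 ≅ Z^18.

The boundary map ∂_1: C_1 → C_0 sends each edge [p,q] (with p < q) to q − p.
As a 9×27 matrix over Z this has rank 8, with invariant factors (1,1,1,1,1,1,1,1).

∂_2: C_2 → C_1 sends each 2-simplex [p,q,r] to [q,r] − [p,r] + [p,q]. For instance
  ∂bfg = fg − bg + bf,
  ∂bdi = di − bi + bd.
The 27×18 boundary matrix has rank 18 and Smith normal form diag(1,1,1,1,1,1,1,1,1,1,1,1,1,1,1,1,1,2).

Now H_k = ker ∂_k / im ∂_{k+1}, so:

  H_0: rank C_0 − rank ∂_1 = 9 − 8 = 1, and the invariant factors of ∂_1 are all 1, so H_0 = Z.
  H_1: rank ker ∂_1 − rank ∂_2 = (27 − 8) − 18 = 1, and ∂_2 has invariant factor 2 > 1, so H_1 = Z ⊕ Z/2.
  H_2: rank ker ∂_2 − rank ∂_3 = (18 − 18) − 0 = 0, and there is no ∂_3, so H_2 = 0.

H_0 = Z,  H_1 = Z ⊕ Z/2,  H_2 = 0.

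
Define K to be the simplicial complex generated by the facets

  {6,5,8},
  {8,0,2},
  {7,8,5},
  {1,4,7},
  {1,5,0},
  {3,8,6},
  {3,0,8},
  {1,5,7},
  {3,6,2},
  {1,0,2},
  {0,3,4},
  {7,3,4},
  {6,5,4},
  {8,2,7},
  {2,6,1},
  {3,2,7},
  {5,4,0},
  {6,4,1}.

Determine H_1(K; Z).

We work with the vertex ordering 0 < 1 < 2 < 3 < 4 < 5 < 6 < 7 < 8. The simplices of K, each written with vertices in increasing order, are:

  0-simplices (9): [0], [1], [2], [3], [4], [5], [6], [7], [8]
  1-simplices (27): (27 of them)
  2-simplices (18): [0,1,2], [0,1,5], [0,2,8], [0,3,4], [0,3,8], [0,4,5], [1,2,6], [1,4,6], [1,4,7], [1,5,7], [2,3,6], [2,3,7], [2,7,8], [3,4,7], [3,6,8], [4,5,6], [5,6,8], [5,7,8]

Hence C_0 ≅ Z^9, C_1 ≅ Z^27, C_2 ≅ Z^18.

∂_1: C_1 → C_0 sends each edge [p,q] (with p < q) to q − p. For instance
  ∂[1,6] = [6] − [1].
The 9×27 boundary matrix has rank 8 and Smith normal form diag(1,1,1,1,1,1,1,1).

∂_2: C_2 → C_1 sends each 2-simplex [p,q,r] to [q,r] − [p,r] + [p,q]. For instance
  ∂[0,4,5] = [4,5] − [0,5] + [0,4],
  ∂[1,4,7] = [4,7] − [1,7] + [1,4].
This gives a 27×18 integer matrix of rank 18; reducing to Smith normal form yields diagonal entries (1,1,1,1,1,1,1,1,1,1,1,1,1,1,1,1,1,2).

From H_k ≅ ker(∂_k) / im(∂_{k+1}) we obtain:

  H_1: rank ker ∂_1 − rank ∂_2 = (27 − 8) − 18 = 1, and ∂_2 has invariant factor 2 > 1, so H_1 = Z ⊕ Z/2Z.

H_1 = Z ⊕ Z/2Z.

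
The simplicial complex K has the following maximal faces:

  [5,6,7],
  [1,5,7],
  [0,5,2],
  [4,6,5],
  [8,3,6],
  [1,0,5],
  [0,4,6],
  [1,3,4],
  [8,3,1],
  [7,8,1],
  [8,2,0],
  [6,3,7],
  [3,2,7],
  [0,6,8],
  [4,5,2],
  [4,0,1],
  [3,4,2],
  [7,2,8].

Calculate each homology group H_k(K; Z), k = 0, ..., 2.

H_0 ≅ Z,  H_1 ≅ Z ⊕ Z/2,  H_2 = 0.

Order the vertices as 0 < 1 < 2 < 3 < 4 < 5 < 6 < 7 < 8. Listing each simplex with vertices in this order, K has dimension 2 with simplices:

  0-simplices (9): [0], [1], [2], [3], [4], [5], [6], [7], [8]
  1-simplices (27): (27 of them)
  2-simplices (18): [0,1,4], [0,1,5], [0,2,5], [0,2,8], [0,4,6], [0,6,8], [1,3,4], [1,3,8], [1,5,7], [1,7,8], [2,3,4], [2,3,7], [2,4,5], [2,7,8], [3,6,7], [3,6,8], [4,5,6], [5,6,7]

Hence C_0 ≅ Z^9, C_1 ≅ Z^27, C_2 ≅ Z^18.

Boundary ∂_1: C_1 → C_0 maps an edge to its endpoints' difference, ∂[p,q] = q − p. For instance
  ∂[1,8] = [8] − [1].
This gives a 9×27 integer matrix of rank 8; reducing to Smith normal form yields diagonal entries (1,1,1,1,1,1,1,1).

∂_2: C_2 → C_1 maps a triangle to the signed sum of its edges. For instance
  ∂[0,1,5] = [1,5] − [0,5] + [0,1],
  ∂[1,5,7] = [5,7] − [1,7] + [1,5].
As a 27×18 matrix over Z this has rank 18, with invariant factors (1,1,1,1,1,1,1,1,1,1,1,1,1,1,1,1,1,2).

Computing H_k = (kernel of ∂_k) / (image of ∂_{k+1}):

  H_0: rank C_0 − rank ∂_1 = 9 − 8 = 1, and the invariant factors of ∂_1 are all 1, so H_0 = Z.
  H_1: rank ker ∂_1 − rank ∂_2 = (27 − 8) − 18 = 1, and ∂_2 has invariant factor 2 > 1, so H_1 = Z ⊕ Z/2.
  H_2: rank ker ∂_2 − rank ∂_3 = (18 − 18) − 0 = 0, and there is no ∂_3, so H_2 = 0.

As a check, the Euler characteristic is 9 − 27 + 18 = 0, which agrees with 1 − 1 + 0 = 0.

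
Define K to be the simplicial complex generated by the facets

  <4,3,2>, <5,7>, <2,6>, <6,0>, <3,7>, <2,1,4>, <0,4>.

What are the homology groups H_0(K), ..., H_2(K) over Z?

H_0 ≅ Z,  H_1 ≅ Z,  H_2 = 0.

Fix the vertex order 0 < 1 < 2 < 3 < 4 < 5 < 6 < 7 and write every simplex with vertices in increasing order. Then dim K = 2 and the simplices of K are:

  0-simplices (8): [0], [1], [2], [3], [4], [5], [6], [7]
  1-simplices (10): [0,4], [0,6], [1,2], [1,4], [2,3], [2,4], [2,6], [3,4], [3,7], [5,7]
  2-simplices (2): [1,2,4], [2,3,4]

giving chain groups C_0 ≅ Z^8, C_1 ≅ Z^10, C_2 ≅ Z^2.

Boundary ∂_1: C_1 → C_0 sends each edge [p,q] (with p < q) to q − p. For instance
  ∂[0,4] = [4] − [0].
The 8×10 boundary matrix has rank 7 and Smith normal form diag(1,1,1,1,1,1,1).

∂_2: C_2 → C_1 acts by ∂[p,q,r] = [q,r] − [p,r] + [p,q]. For instance
  ∂[1,2,4] = [2,4] − [1,4] + [1,2],
  ∂[2,3,4] = [3,4] − [2,4] + [2,3].
As a 10×2 matrix over Z this has rank 2, with invariant factors (1,1).

From H_k ≅ ker(∂_k) / im(∂_{k+1}) we obtain:

  H_0: rank C_0 − rank ∂_1 = 8 − 7 = 1, and the invariant factors of ∂_1 are all 1, so H_0 ≅ Z.
  H_1: rank ker ∂_1 − rank ∂_2 = (10 − 7) − 2 = 1, and the invariant factors of ∂_2 are all 1, so H_1 ≅ Z.
  H_2: rank ker ∂_2 − rank ∂_3 = (2 − 2) − 0 = 0, and there is no ∂_3, so H_2 ≅ 0.

As a check, the Euler characteristic is 8 − 10 + 2 = 0, which agrees with 1 − 1 + 0 = 0.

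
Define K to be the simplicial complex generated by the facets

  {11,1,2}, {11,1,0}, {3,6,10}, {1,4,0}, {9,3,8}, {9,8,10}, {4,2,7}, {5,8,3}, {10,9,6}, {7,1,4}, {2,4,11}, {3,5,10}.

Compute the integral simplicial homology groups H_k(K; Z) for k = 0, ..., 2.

H_0 ≅ Z^2,  H_1 ≅ Z^2,  H_2 = 0.

We work with the vertex ordering 0 < 1 < 2 < 3 < 4 < 5 < 6 < 7 < 8 < 9 < 10 < 11. The simplices of K, each written with vertices in increasing order, are:

  0-simplices (12): [0], [1], [2], [3], [4], [5], [6], [7], [8], [9], [10], [11]
  1-simplices (24): (24 of them)
  2-simplices (12): [0,1,4], [0,1,11], [1,2,11], [1,4,7], [2,4,7], [2,4,11], [3,5,8], [3,5,10], [3,6,10], [3,8,9], [6,9,10], [8,9,10]

giving chain groups C_0 ≅ Z^12, C_1 ≅ Z^24, C_2 ≅ Z^12.

Boundary ∂_1: C_1 → C_0 maps an edge to its endpoints' difference, ∂[p,q] = q − p.
As a 12×24 matrix over Z this has rank 10, with invariant factors (1,1,1,1,1,1,1,1,1,1).

The boundary map ∂_2: C_2 → C_1 sends each 2-simplex [p,q,r] to [q,r] − [p,r] + [p,q]. For instance
  ∂[1,2,11] = [2,11] − [1,11] + [1,2],
  ∂[3,5,10] = [5,10] − [3,10] + [3,5].
The resulting 24×12 matrix has rank 12, and its Smith normal form has invariant factors (1,1,1,1,1,1,1,1,1,1,1,1).

Computing H_k = (kernel of ∂_k) / (image of ∂_{k+1}):

  H_0: rank C_0 − rank ∂_1 = 12 − 10 = 2, and the invariant factors of ∂_1 are all 1, so H_0 = Z^2.
  H_1: rank ker ∂_1 − rank ∂_2 = (24 − 10) − 12 = 2, and the invariant factors of ∂_2 are all 1, so H_1 = Z^2.
  H_2: rank ker ∂_2 − rank ∂_3 = (12 − 12) − 0 = 0, and there is no ∂_3, so H_2 = 0.

(K is a triangulation of the disjoint union of the cylinder S^1 x I and the cylinder S^1 x I.)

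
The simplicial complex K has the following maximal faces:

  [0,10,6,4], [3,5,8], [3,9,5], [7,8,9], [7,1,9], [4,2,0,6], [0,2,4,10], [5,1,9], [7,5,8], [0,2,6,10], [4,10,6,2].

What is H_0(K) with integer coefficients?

H_0 = Z^2.

Order the vertices as 0 < 1 < 2 < 3 < 4 < 5 < 6 < 7 < 8 < 9 < 10. Listing each simplex with vertices in this order, K has dimension 3 with simplices:

  0-simplices (11): [0], [1], [2], [3], [4], [5], [6], [7], [8], [9], [10]
  1-simplices (22): [0,2], [0,4], [0,6], [0,10], [1,5], [1,7], [1,9], [2,4], [2,6], [2,10], [3,5], [3,8], [3,9], [4,6], [4,10], [5,7], [5,8], [5,9], [6,10], [7,8], [7,9], [8,9]
  2-simplices (16): [0,2,4], [0,2,6], [0,2,10], [0,4,6], [0,4,10], [0,6,10], [1,5,9], [1,7,9], [2,4,6], [2,4,10], [2,6,10], [3,5,8], [3,5,9], [4,6,10], [5,7,8], [7,8,9]
  3-simplices (5): [0,2,4,6], [0,2,4,10], [0,2,6,10], [0,4,6,10], [2,4,6,10]

giving chain groups C_0 ≅ Z^11, C_1 ≅ Z^22, C_2 ≅ Z^16, C_3 ≅ Z^5.

∂_1: C_1 → C_0 maps an edge to its endpoints' difference, ∂[p,q] = q − p. For instance
  ∂[2,4] = [4] − [2].
The resulting 11×22 matrix has rank 9, and its Smith normal form has invariant factors (1,1,1,1,1,1,1,1,1).

Boundary ∂_2: C_2 → C_1 maps a triangle to the signed sum of its edges. For instance
  ∂[0,2,4] = [2,4] − [0,4] + [0,2],
  ∂[0,4,10] = [4,10] − [0,10] + [0,4].
The 22×16 boundary matrix has rank 12 and Smith normal form diag(1,1,1,1,1,1,1,1,1,1,1,1).

Boundary ∂_3: C_3 → C_2 sends each 3-simplex σ to the alternating sum Σ_i (−1)^i (σ with its i-th vertex removed). For instance
  ∂[0,2,6,10] = [2,6,10] − [0,6,10] + [0,2,10] − [0,2,6],
  ∂[0,2,4,6] = [2,4,6] − [0,4,6] + [0,2,6] − [0,2,4].
This gives a 16×5 integer matrix of rank 4; reducing to Smith normal form yields diagonal entries (1,1,1,1).

Now H_k = ker ∂_k / im ∂_{k+1}, so:

  H_0: rank C_0 − rank ∂_1 = 11 − 9 = 2, and the invariant factors of ∂_1 are all 1, so H_0 ≅ Z^2.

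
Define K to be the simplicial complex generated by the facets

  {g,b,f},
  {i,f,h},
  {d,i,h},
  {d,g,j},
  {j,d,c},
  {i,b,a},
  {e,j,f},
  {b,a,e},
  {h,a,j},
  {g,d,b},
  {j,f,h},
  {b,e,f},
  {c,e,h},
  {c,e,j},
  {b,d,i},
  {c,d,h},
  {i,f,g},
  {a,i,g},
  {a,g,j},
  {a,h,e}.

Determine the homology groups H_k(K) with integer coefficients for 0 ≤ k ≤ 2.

We work with the vertex ordering a < b < c < d < e < f < g < h < i < j. The simplices of K, each written with vertices in increasing order, are:

  0-simplices (10): a, b, c, d, e, f, g, h, i, j
  1-simplices (30): ab, ae, ag, ah, ai, aj, bd, be, bf, bg, bi, cd, ce, ch, cj, dg, dh, di, dj, ef, eh, ej, fg, fh, fi, fj, gi, gj, hi, hj
  2-simplices (20): abe, abi, aeh, agi, agj, ahj, bdg, bdi, bef, bfg, cdh, cdj, ceh, cej, dgj, dhi, efj, fgi, fhi, fhj

so the chain groups are C_0 ≅ Z^10, C_1 ≅ Z^30, C_2 ≅ Z^20.

Boundary ∂_1: C_1 → C_0 is given by ∂[p,q] = [q] − [p]. For instance
  ∂ab = b − a.
As a 10×30 matrix over Z this has rank 9, with invariant factors (1,1,1,1,1,1,1,1,1).

The boundary map ∂_2: C_2 → C_1 maps a triangle to the signed sum of its edges. For instance
  ∂bdi = di − bi + bd,
  ∂efj = fj − ej + ef.
This gives a 30×20 integer matrix of rank 20; reducing to Smith normal form yields diagonal entries (1,1,1,1,1,1,1,1,1,1,1,1,1,1,1,1,1,1,1,2).

Now H_k = ker ∂_k / im ∂_{k+1}, so:

  H_0: rank C_0 − rank ∂_1 = 10 − 9 = 1, and the invariant factors of ∂_1 are all 1, so H_0 = Z.
  H_1: rank ker ∂_1 − rank ∂_2 = (30 − 9) − 20 = 1, and ∂_2 has invariant factor 2 > 1, so H_1 = Z ⊕ Z/2.
  H_2: rank ker ∂_2 − rank ∂_3 = (20 − 20) − 0 = 0, and there is no ∂_3, so H_2 = 0.

(K is a triangulation of the Klein bottle.)

H_0 = Z,  H_1 = Z ⊕ Z/2,  H_2 = 0.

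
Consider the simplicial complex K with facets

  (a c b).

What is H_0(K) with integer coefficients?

H_0 = Z.

Fix the vertex order a < b < c and write every simplex with vertices in increasing order. Then dim K = 2 and the simplices of K are:

  0-simplices (3): a, b, c
  1-simplices (3): ab, ac, bc
  2-simplices (1): abc

so the chain groups are C_0 ≅ Z^3, C_1 ≅ Z^3, C_2 ≅ Z^1.

The boundary map ∂_1: C_1 → C_0 maps an edge to its endpoints' difference, ∂[p,q] = q − p. For instance
  ∂ac = c − a.
This gives a 3×3 integer matrix of rank 2; reducing to Smith normal form yields diagonal entries (1,1).

∂_2: C_2 → C_1 maps a triangle to the signed sum of its edges. For instance
  ∂abc = bc − ac + ab.
The resulting 3×1 matrix has rank 1, and its Smith normal form has invariant factors (1).

From H_k ≅ ker(∂_k) / im(∂_{k+1}) we obtain:

  H_0: rank C_0 − rank ∂_1 = 3 − 2 = 1, and the invariant factors of ∂_1 are all 1, so H_0 = Z.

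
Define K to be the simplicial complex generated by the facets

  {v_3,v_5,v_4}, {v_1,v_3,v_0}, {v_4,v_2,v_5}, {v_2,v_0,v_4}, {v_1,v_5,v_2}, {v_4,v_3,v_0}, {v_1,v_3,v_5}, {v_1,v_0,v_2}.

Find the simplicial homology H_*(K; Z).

Fix the vertex order v_0 < v_1 < v_2 < v_3 < v_4 < v_5 and write every simplex with vertices in increasing order. Then dim K = 2 and the simplices of K are:

  0-simplices (6): [v_0], [v_1], [v_2], [v_3], [v_4], [v_5]
  1-simplices (12): [v_0,v_1], [v_0,v_2], [v_0,v_3], [v_0,v_4], [v_1,v_2], [v_1,v_3], [v_1,v_5], [v_2,v_4], [v_2,v_5], [v_3,v_4], [v_3,v_5], [v_4,v_5]
  2-simplices (8): [v_0,v_1,v_2], [v_0,v_1,v_3], [v_0,v_2,v_4], [v_0,v_3,v_4], [v_1,v_2,v_5], [v_1,v_3,v_5], [v_2,v_4,v_5], [v_3,v_4,v_5]

so the chain groups are C_0 ≅ Z^6, C_1 ≅ Z^12, C_2 ≅ Z^8.

∂_1: C_1 → C_0 is given by ∂[p,q] = [q] − [p].
The resulting 6×12 matrix has rank 5, and its Smith normal form has invariant factors (1,1,1,1,1).

Boundary ∂_2: C_2 → C_1 sends each 2-simplex [p,q,r] to [q,r] − [p,r] + [p,q]. For instance
  ∂[v_0,v_1,v_3] = [v_1,v_3] − [v_0,v_3] + [v_0,v_1],
  ∂[v_0,v_3,v_4] = [v_3,v_4] − [v_0,v_4] + [v_0,v_3].
The resulting 12×8 matrix has rank 7, and its Smith normal form has invariant factors (1,1,1,1,1,1,1).

Now H_k = ker ∂_k / im ∂_{k+1}, so:

  H_0: rank C_0 − rank ∂_1 = 6 − 5 = 1, and the invariant factors of ∂_1 are all 1, so H_0 ≅ Z.
  H_1: rank ker ∂_1 − rank ∂_2 = (12 − 5) − 7 = 0, and the invariant factors of ∂_2 are all 1, so H_1 ≅ 0.
  H_2: rank ker ∂_2 − rank ∂_3 = (8 − 7) − 0 = 1, and there is no ∂_3, so H_2 ≅ Z.

(K is a triangulation of the 2-sphere S^2.)

H_0 = Z,  H_1 = 0,  H_2 = Z.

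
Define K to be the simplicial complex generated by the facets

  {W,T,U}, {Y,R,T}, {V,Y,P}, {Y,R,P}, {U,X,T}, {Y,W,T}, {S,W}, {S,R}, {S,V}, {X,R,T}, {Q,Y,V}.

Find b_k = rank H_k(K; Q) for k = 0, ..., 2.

Fix the vertex order P < Q < R < S < T < U < V < W < X < Y and write every simplex with vertices in increasing order. Then dim K = 2 and the simplices of K are:

  0-simplices (10): P, Q, R, S, T, U, V, W, X, Y
  1-simplices (19): PR, PV, PY, QV, QY, RS, RT, RX, RY, SV, SW, TU, TW, TX, TY, UW, UX, VY, WY
  2-simplices (8): PRY, PVY, QVY, RTX, RTY, TUW, TUX, TWY

Hence C_0 ≅ Z^10, C_1 ≅ Z^19, C_2 ≅ Z^8.

Boundary ∂_1: C_1 → C_0 maps an edge to its endpoints' difference, ∂[p,q] = q − p.
This gives a 10×19 integer matrix of rank 9; reducing to Smith normal form yields diagonal entries (1,1,1,1,1,1,1,1,1).

Boundary ∂_2: C_2 → C_1 sends each 2-simplex [p,q,r] to [q,r] − [p,r] + [p,q]. For instance
  ∂QVY = VY − QY + QV,
  ∂PVY = VY − PY + PV.
As a 19×8 matrix over Z this has rank 8, with invariant factors (1,1,1,1,1,1,1,1).

Computing H_k = (kernel of ∂_k) / (image of ∂_{k+1}):

  H_0: rank C_0 − rank ∂_1 = 10 − 9 = 1, and the invariant factors of ∂_1 are all 1, so H_0 ≅ Z.
  H_1: rank ker ∂_1 − rank ∂_2 = (19 − 9) − 8 = 2, and the invariant factors of ∂_2 are all 1, so H_1 ≅ Z^2.
  H_2: rank ker ∂_2 − rank ∂_3 = (8 − 8) − 0 = 0, and there is no ∂_3, so H_2 ≅ 0.

Hence the Betti numbers are b_0 = 1, b_1 = 2, b_2 = 0.

b_0 = 1, b_1 = 2, b_2 = 0.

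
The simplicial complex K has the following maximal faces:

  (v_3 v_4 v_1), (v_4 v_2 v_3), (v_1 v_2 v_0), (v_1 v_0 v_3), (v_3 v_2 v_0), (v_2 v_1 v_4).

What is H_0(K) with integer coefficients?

Order the vertices as v_0 < v_1 < v_2 < v_3 < v_4. Listing each simplex with vertices in this order, K has dimension 2 with simplices:

  0-simplices (5): [v_0], [v_1], [v_2], [v_3], [v_4]
  1-simplices (9): [v_0,v_1], [v_0,v_2], [v_0,v_3], [v_1,v_2], [v_1,v_3], [v_1,v_4], [v_2,v_3], [v_2,v_4], [v_3,v_4]
  2-simplices (6): [v_0,v_1,v_2], [v_0,v_1,v_3], [v_0,v_2,v_3], [v_1,v_2,v_4], [v_1,v_3,v_4], [v_2,v_3,v_4]

so the chain groups are C_0 ≅ Z^5, C_1 ≅ Z^9, C_2 ≅ Z^6.

∂_1: C_1 → C_0 maps an edge to its endpoints' difference, ∂[p,q] = q − p.
The 5×9 boundary matrix has rank 4 and Smith normal form diag(1,1,1,1).

∂_2: C_2 → C_1 acts by ∂[p,q,r] = [q,r] − [p,r] + [p,q]. For instance
  ∂[v_1,v_2,v_4] = [v_2,v_4] − [v_1,v_4] + [v_1,v_2],
  ∂[v_0,v_1,v_3] = [v_1,v_3] − [v_0,v_3] + [v_0,v_1].
As a 9×6 matrix over Z this has rank 5, with invariant factors (1,1,1,1,1).

From H_k ≅ ker(∂_k) / im(∂_{k+1}) we obtain:

  H_0: rank C_0 − rank ∂_1 = 5 − 4 = 1, and the invariant factors of ∂_1 are all 1, so H_0 = Z.

(K is a triangulation of the 2-sphere S^2.)

H_0 = Z.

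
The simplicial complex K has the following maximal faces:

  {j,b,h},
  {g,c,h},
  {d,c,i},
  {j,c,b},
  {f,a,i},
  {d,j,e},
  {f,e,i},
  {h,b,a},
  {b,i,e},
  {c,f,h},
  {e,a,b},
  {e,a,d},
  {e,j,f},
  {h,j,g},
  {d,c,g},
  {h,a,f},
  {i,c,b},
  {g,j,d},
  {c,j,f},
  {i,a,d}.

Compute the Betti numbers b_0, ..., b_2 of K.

We work with the vertex ordering a < b < c < d < e < f < g < h < i < j. The simplices of K, each written with vertices in increasing order, are:

  0-simplices (10): a, b, c, d, e, f, g, h, i, j
  1-simplices (30): ab, ad, ae, af, ah, ai, bc, be, bh, bi, bj, cd, cf, cg, ch, ci, cj, de, dg, di, dj, ef, ei, ej, fh, fi, fj, gh, gj, hj
  2-simplices (20): abe, abh, ade, adi, afh, afi, bci, bcj, bei, bhj, cdg, cdi, cfh, cfj, cgh, dej, dgj, efi, efj, ghj

giving chain groups C_0 ≅ Z^10, C_1 ≅ Z^30, C_2 ≅ Z^20.

Boundary ∂_1: C_1 → C_0 is given by ∂[p,q] = [q] − [p].
The 10×30 boundary matrix has rank 9 and Smith normal form diag(1,1,1,1,1,1,1,1,1).

∂_2: C_2 → C_1 sends each 2-simplex [p,q,r] to [q,r] − [p,r] + [p,q]. For instance
  ∂cfh = fh − ch + cf,
  ∂cdi = di − ci + cd.
This gives a 30×20 integer matrix of rank 20; reducing to Smith normal form yields diagonal entries (1,1,1,1,1,1,1,1,1,1,1,1,1,1,1,1,1,1,1,2).

Now H_k = ker ∂_k / im ∂_{k+1}, so:

  H_0: rank C_0 − rank ∂_1 = 10 − 9 = 1, and the invariant factors of ∂_1 are all 1, so H_0 ≅ Z.
  H_1: rank ker ∂_1 − rank ∂_2 = (30 − 9) − 20 = 1, and ∂_2 has invariant factor 2 > 1, so H_1 ≅ Z × Z/2.
  H_2: rank ker ∂_2 − rank ∂_3 = (20 − 20) − 0 = 0, and there is no ∂_3, so H_2 ≅ 0.

(K is a triangulation of the Klein bottle.)

Hence the Betti numbers are b_0 = 1, b_1 = 1, b_2 = 0.

b_0 = 1, b_1 = 1, b_2 = 0.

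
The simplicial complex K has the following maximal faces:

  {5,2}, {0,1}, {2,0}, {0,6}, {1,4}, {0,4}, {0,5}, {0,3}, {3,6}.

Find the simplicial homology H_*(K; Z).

K has 7 vertices, 9 edges.
rank ∂_0 = 0, rank ∂_1 = 6 ⇒ b_0 = 7 − 0 − 6 = 1; all invariant factors of ∂_1 are 1 so no torsion. So H_0 ≅ Z.
rank ∂_1 = 6, rank ∂_2 = 0 ⇒ b_1 = 9 − 6 − 0 = 3. So H_1 ≅ Z^3.

H_0 = Z,  H_1 = Z^3.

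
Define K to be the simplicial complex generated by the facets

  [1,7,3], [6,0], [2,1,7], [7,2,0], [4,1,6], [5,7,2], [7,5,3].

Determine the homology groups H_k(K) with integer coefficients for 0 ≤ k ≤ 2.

Take the total order 0 < 1 < 2 < 3 < 4 < 5 < 6 < 7 on the vertex set. Then K (dimension 2) consists of the simplices:

  0-simplices (8): [0], [1], [2], [3], [4], [5], [6], [7]
  1-simplices (14): [0,2], [0,6], [0,7], [1,2], [1,3], [1,4], [1,6], [1,7], [2,5], [2,7], [3,5], [3,7], [4,6], [5,7]
  2-simplices (6): [0,2,7], [1,2,7], [1,3,7], [1,4,6], [2,5,7], [3,5,7]

Hence C_0 ≅ Z^8, C_1 ≅ Z^14, C_2 ≅ Z^6.

Boundary ∂_1: C_1 → C_0 sends each edge [p,q] (with p < q) to q − p. For instance
  ∂[5,7] = [7] − [5].
As a 8×14 matrix over Z this has rank 7, with invariant factors (1,1,1,1,1,1,1).

∂_2: C_2 → C_1 sends each 2-simplex [p,q,r] to [q,r] − [p,r] + [p,q]. For instance
  ∂[0,2,7] = [2,7] − [0,7] + [0,2],
  ∂[2,5,7] = [5,7] − [2,7] + [2,5].
The 14×6 boundary matrix has rank 6 and Smith normal form diag(1,1,1,1,1,1).

Reading off H_k = ker ∂_k / im ∂_{k+1}:

  H_0: rank C_0 − rank ∂_1 = 8 − 7 = 1, and the invariant factors of ∂_1 are all 1, so H_0 ≅ Z.
  H_1: rank ker ∂_1 − rank ∂_2 = (14 − 7) − 6 = 1, and the invariant factors of ∂_2 are all 1, so H_1 ≅ Z.
  H_2: rank ker ∂_2 − rank ∂_3 = (6 − 6) − 0 = 0, and there is no ∂_3, so H_2 ≅ 0.

H_0 ≅ Z,  H_1 ≅ Z,  H_2 = 0.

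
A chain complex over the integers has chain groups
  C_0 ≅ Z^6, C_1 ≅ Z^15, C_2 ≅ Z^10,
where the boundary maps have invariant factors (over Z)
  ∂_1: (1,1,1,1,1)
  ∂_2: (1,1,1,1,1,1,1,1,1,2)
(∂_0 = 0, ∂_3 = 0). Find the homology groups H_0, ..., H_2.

H_0 = Z,  H_1 = Z/2Z,  H_2 = 0.

H_0: b_0 = 6 − 0 − 5 = 1; torsion from ∂_1 factors > 1: none. So H_0 = Z.
H_1: b_1 = 15 − 5 − 10 = 0; torsion from ∂_2 factors > 1: [2]. So H_1 = Z/2Z.
H_2: b_2 = 10 − 10 − 0 = 0; torsion from ∂_3 factors > 1: none. So H_2 = 0.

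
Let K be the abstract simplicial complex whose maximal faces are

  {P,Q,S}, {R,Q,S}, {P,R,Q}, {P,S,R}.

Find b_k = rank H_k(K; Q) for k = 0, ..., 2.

Order the vertices as P < Q < R < S. Listing each simplex with vertices in this order, K has dimension 2 with simplices:

  0-simplices (4): P, Q, R, S
  1-simplices (6): PQ, PR, PS, QR, QS, RS
  2-simplices (4): PQR, PQS, PRS, QRS

so the chain groups are C_0 ≅ Z^4, C_1 ≅ Z^6, C_2 ≅ Z^4.

The boundary map ∂_1: C_1 → C_0 maps an edge to its endpoints' difference, ∂[p,q] = q − p. For instance
  ∂RS = S − R.
The 4×6 boundary matrix has rank 3 and Smith normal form diag(1,1,1).

Boundary ∂_2: C_2 → C_1 maps a triangle to the signed sum of its edges. For instance
  ∂PRS = RS − PS + PR,
  ∂QRS = RS − QS + QR.
The resulting 6×4 matrix has rank 3, and its Smith normal form has invariant factors (1,1,1).

From H_k ≅ ker(∂_k) / im(∂_{k+1}) we obtain:

  H_0: rank C_0 − rank ∂_1 = 4 − 3 = 1, and the invariant factors of ∂_1 are all 1, so H_0 = Z.
  H_1: rank ker ∂_1 − rank ∂_2 = (6 − 3) − 3 = 0, and the invariant factors of ∂_2 are all 1, so H_1 = 0.
  H_2: rank ker ∂_2 − rank ∂_3 = (4 − 3) − 0 = 1, and there is no ∂_3, so H_2 = Z.

As a check, the Euler characteristic is 4 − 6 + 4 = 2, which agrees with 1 − 0 + 1 = 2.

Hence the Betti numbers are b_0 = 1, b_1 = 0, b_2 = 1.

b_0 = 1, b_1 = 0, b_2 = 1.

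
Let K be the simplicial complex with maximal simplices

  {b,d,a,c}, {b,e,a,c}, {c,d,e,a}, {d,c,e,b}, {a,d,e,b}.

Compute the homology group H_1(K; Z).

We work with the vertex ordering a < b < c < d < e. The simplices of K, each written with vertices in increasing order, are:

  0-simplices (5): a, b, c, d, e
  1-simplices (10): ab, ac, ad, ae, bc, bd, be, cd, ce, de
  2-simplices (10): abc, abd, abe, acd, ace, ade, bcd, bce, bde, cde
  3-simplices (5): abcd, abce, abde, acde, bcde

so the chain groups are C_0 ≅ Z^5, C_1 ≅ Z^10, C_2 ≅ Z^10, C_3 ≅ Z^5.

The boundary map ∂_1: C_1 → C_0 is given by ∂[p,q] = [q] − [p]. For instance
  ∂bc = c − b.
As a 5×10 matrix over Z this has rank 4, with invariant factors (1,1,1,1).

∂_2: C_2 → C_1 acts by ∂[p,q,r] = [q,r] − [p,r] + [p,q]. For instance
  ∂abd = bd − ad + ab,
  ∂cde = de − ce + cd.
This gives a 10×10 integer matrix of rank 6; reducing to Smith normal form yields diagonal entries (1,1,1,1,1,1).

The boundary map ∂_3: C_3 → C_2 sends each 3-simplex σ to the alternating sum Σ_i (−1)^i (σ with its i-th vertex removed). For instance
  ∂abcd = bcd − acd + abd − abc,
  ∂bcde = cde − bde + bce − bcd.
The 10×5 boundary matrix has rank 4 and Smith normal form diag(1,1,1,1).

Reading off H_k = ker ∂_k / im ∂_{k+1}:

  H_1: rank ker ∂_1 − rank ∂_2 = (10 − 4) − 6 = 0, and the invariant factors of ∂_2 are all 1, so H_1 = 0.

(K is a triangulation of the 3-sphere S^3.)

H_1 = 0.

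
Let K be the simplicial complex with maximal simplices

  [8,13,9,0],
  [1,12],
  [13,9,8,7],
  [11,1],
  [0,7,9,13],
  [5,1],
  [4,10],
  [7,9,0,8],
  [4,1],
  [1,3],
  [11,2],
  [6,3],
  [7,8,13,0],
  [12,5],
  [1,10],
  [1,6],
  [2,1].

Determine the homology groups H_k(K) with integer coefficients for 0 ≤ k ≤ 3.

Take the total order 0 < 1 < 2 < 3 < 4 < 5 < 6 < 7 < 8 < 9 < 10 < 11 < 12 < 13 on the vertex set. Then K (dimension 3) consists of the simplices:

  0-simplices (14): [0], [1], [2], [3], [4], [5], [6], [7], [8], [9], [10], [11], [12], [13]
  1-simplices (22): (22 of them)
  2-simplices (10): [0,7,8], [0,7,9], [0,7,13], [0,8,9], [0,8,13], [0,9,13], [7,8,9], [7,8,13], [7,9,13], [8,9,13]
  3-simplices (5): [0,7,8,9], [0,7,8,13], [0,7,9,13], [0,8,9,13], [7,8,9,13]

giving chain groups C_0 ≅ Z^14, C_1 ≅ Z^22, C_2 ≅ Z^10, C_3 ≅ Z^5.

∂_1: C_1 → C_0 is given by ∂[p,q] = [q] − [p]. For instance
  ∂[1,10] = [10] − [1].
As a 14×22 matrix over Z this has rank 12, with invariant factors (1,1,1,1,1,1,1,1,1,1,1,1).

The boundary map ∂_2: C_2 → C_1 acts by ∂[p,q,r] = [q,r] − [p,r] + [p,q]. For instance
  ∂[7,8,9] = [8,9] − [7,9] + [7,8],
  ∂[0,9,13] = [9,13] − [0,13] + [0,9].
This gives a 22×10 integer matrix of rank 6; reducing to Smith normal form yields diagonal entries (1,1,1,1,1,1).

The boundary map ∂_3: C_3 → C_2 sends each 3-simplex σ to the alternating sum Σ_i (−1)^i (σ with its i-th vertex removed). For instance
  ∂[0,7,8,13] = [7,8,13] − [0,8,13] + [0,7,13] − [0,7,8],
  ∂[7,8,9,13] = [8,9,13] − [7,9,13] + [7,8,13] − [7,8,9].
This gives a 10×5 integer matrix of rank 4; reducing to Smith normal form yields diagonal entries (1,1,1,1).

Now H_k = ker ∂_k / im ∂_{k+1}, so:

  H_0: rank C_0 − rank ∂_1 = 14 − 12 = 2, and the invariant factors of ∂_1 are all 1, so H_0 = Z^2.
  H_1: rank ker ∂_1 − rank ∂_2 = (22 − 12) − 6 = 4, and the invariant factors of ∂_2 are all 1, so H_1 = Z^4.
  H_2: rank ker ∂_2 − rank ∂_3 = (10 − 6) − 4 = 0, and the invariant factors of ∂_3 are all 1, so H_2 = 0.
  H_3: rank ker ∂_3 − rank ∂_4 = (5 − 4) − 0 = 1, and there is no ∂_4, so H_3 = Z.

As a check, the Euler characteristic is 14 − 22 + 10 − 5 = -3, which agrees with 2 − 4 + 0 − 1 = -3.
(K is a triangulation of the disjoint union of a wedge of 4 circles and the 3-sphere S^3.)

H_0 ≅ Z^2,  H_1 ≅ Z^4,  H_2 = 0,  H_3 ≅ Z.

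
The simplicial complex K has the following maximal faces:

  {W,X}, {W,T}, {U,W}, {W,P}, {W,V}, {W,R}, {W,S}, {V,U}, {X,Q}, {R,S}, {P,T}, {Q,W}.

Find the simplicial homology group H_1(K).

Fix the vertex order P < Q < R < S < T < U < V < W < X and write every simplex with vertices in increasing order. Then dim K = 1 and the simplices of K are:

  0-simplices (9): P, Q, R, S, T, U, V, W, X
  1-simplices (12): PT, PW, QW, QX, RS, RW, SW, TW, UV, UW, VW, WX

so the chain groups are C_0 ≅ Z^9, C_1 ≅ Z^12.

∂_1: C_1 → C_0 maps an edge to its endpoints' difference, ∂[p,q] = q − p. For instance
  ∂WX = X − W.
As a 9×12 matrix over Z this has rank 8, with invariant factors (1,1,1,1,1,1,1,1).

Reading off H_k = ker ∂_k / im ∂_{k+1}:

  H_1: rank ker ∂_1 − rank ∂_2 = (12 − 8) − 0 = 4, and there is no ∂_2, so H_1 ≅ Z^4.

H_1 ≅ Z^4.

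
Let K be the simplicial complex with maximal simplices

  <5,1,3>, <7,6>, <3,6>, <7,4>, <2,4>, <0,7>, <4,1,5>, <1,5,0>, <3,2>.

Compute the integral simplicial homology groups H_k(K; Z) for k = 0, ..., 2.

H_0 ≅ Z,  H_1 ≅ Z^3,  H_2 = 0.

Order the vertices as 0 < 1 < 2 < 3 < 4 < 5 < 6 < 7. Listing each simplex with vertices in this order, K has dimension 2 with simplices:

  0-simplices (8): [0], [1], [2], [3], [4], [5], [6], [7]
  1-simplices (13): [0,1], [0,5], [0,7], [1,3], [1,4], [1,5], [2,3], [2,4], [3,5], [3,6], [4,5], [4,7], [6,7]
  2-simplices (3): [0,1,5], [1,3,5], [1,4,5]

giving chain groups C_0 ≅ Z^8, C_1 ≅ Z^13, C_2 ≅ Z^3.

Boundary ∂_1: C_1 → C_0 maps an edge to its endpoints' difference, ∂[p,q] = q − p.
As a 8×13 matrix over Z this has rank 7, with invariant factors (1,1,1,1,1,1,1).

∂_2: C_2 → C_1 acts by ∂[p,q,r] = [q,r] − [p,r] + [p,q]. For instance
  ∂[1,3,5] = [3,5] − [1,5] + [1,3],
  ∂[1,4,5] = [4,5] − [1,5] + [1,4].
The resulting 13×3 matrix has rank 3, and its Smith normal form has invariant factors (1,1,1).

Computing H_k = (kernel of ∂_k) / (image of ∂_{k+1}):

  H_0: rank C_0 − rank ∂_1 = 8 − 7 = 1, and the invariant factors of ∂_1 are all 1, so H_0 ≅ Z.
  H_1: rank ker ∂_1 − rank ∂_2 = (13 − 7) − 3 = 3, and the invariant factors of ∂_2 are all 1, so H_1 ≅ Z^3.
  H_2: rank ker ∂_2 − rank ∂_3 = (3 − 3) − 0 = 0, and there is no ∂_3, so H_2 ≅ 0.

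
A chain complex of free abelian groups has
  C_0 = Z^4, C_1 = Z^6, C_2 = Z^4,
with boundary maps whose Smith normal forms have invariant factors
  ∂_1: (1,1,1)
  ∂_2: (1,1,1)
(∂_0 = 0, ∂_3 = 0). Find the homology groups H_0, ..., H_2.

H_0: b_0 = 4 − 0 − 3 = 1; torsion from ∂_1 factors > 1: none. So H_0 = Z.
H_1: b_1 = 6 − 3 − 3 = 0; torsion from ∂_2 factors > 1: none. So H_1 = 0.
H_2: b_2 = 4 − 3 − 0 = 1; torsion from ∂_3 factors > 1: none. So H_2 = Z.

H_0 = Z,  H_1 = 0,  H_2 = Z.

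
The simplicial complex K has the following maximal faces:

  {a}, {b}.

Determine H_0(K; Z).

H_0 ≅ Z^2.

We work with the vertex ordering a < b. The simplices of K, each written with vertices in increasing order, are:

  0-simplices (2): a, b

giving chain groups C_0 ≅ Z^2.

Reading off H_k = ker ∂_k / im ∂_{k+1}:

  H_0: rank C_0 − rank ∂_1 = 2 − 0 = 2, and there is no ∂_1, so H_0 = Z^2.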